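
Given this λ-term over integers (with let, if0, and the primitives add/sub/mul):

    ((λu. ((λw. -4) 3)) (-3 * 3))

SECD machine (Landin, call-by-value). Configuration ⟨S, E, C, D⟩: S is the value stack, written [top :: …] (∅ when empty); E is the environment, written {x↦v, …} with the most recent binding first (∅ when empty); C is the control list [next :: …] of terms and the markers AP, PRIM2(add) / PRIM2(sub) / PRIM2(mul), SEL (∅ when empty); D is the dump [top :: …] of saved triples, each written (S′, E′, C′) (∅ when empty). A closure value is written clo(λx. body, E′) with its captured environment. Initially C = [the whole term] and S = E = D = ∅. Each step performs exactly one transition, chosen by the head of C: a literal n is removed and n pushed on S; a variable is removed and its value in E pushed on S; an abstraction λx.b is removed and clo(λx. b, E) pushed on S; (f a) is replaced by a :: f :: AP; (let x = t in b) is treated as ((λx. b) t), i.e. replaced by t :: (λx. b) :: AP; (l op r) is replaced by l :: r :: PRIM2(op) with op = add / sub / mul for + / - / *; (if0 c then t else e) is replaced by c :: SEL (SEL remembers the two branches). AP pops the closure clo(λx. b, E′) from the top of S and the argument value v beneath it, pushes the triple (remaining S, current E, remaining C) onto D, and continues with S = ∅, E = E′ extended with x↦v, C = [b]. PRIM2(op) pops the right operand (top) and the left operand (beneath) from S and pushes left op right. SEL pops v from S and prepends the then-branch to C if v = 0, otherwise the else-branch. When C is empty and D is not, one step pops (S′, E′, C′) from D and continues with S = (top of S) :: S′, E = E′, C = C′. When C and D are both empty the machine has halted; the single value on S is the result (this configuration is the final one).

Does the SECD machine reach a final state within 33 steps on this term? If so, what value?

t=0: <S=∅, E=∅, C=[((λu. ((λw. -4) 3)) (-3 * 3))], D=∅>
t=1: <S=∅, E=∅, C=[(-3 * 3) :: (λu. ((λw. -4) 3)) :: AP], D=∅>
t=2: <S=∅, E=∅, C=[-3 :: 3 :: PRIM2(mul) :: (λu. ((λw. -4) 3)) :: AP], D=∅>
t=3: <S=[-3], E=∅, C=[3 :: PRIM2(mul) :: (λu. ((λw. -4) 3)) :: AP], D=∅>
t=4: <S=[3 :: -3], E=∅, C=[PRIM2(mul) :: (λu. ((λw. -4) 3)) :: AP], D=∅>
t=5: <S=[-9], E=∅, C=[(λu. ((λw. -4) 3)) :: AP], D=∅>
t=6: <S=[clo(λu. ((λw. -4) 3), ∅) :: -9], E=∅, C=[AP], D=∅>
t=7: <S=∅, E={u↦-9}, C=[((λw. -4) 3)], D=[(∅, ∅, ∅)]>
t=8: <S=∅, E={u↦-9}, C=[3 :: (λw. -4) :: AP], D=[(∅, ∅, ∅)]>
t=9: <S=[3], E={u↦-9}, C=[(λw. -4) :: AP], D=[(∅, ∅, ∅)]>
t=10: <S=[clo(λw. -4, {u↦-9}) :: 3], E={u↦-9}, C=[AP], D=[(∅, ∅, ∅)]>
t=11: <S=∅, E={w↦3, u↦-9}, C=[-4], D=[(∅, {u↦-9}, ∅) :: (∅, ∅, ∅)]>
t=12: <S=[-4], E={w↦3, u↦-9}, C=∅, D=[(∅, {u↦-9}, ∅) :: (∅, ∅, ∅)]>
t=13: <S=[-4], E={u↦-9}, C=∅, D=[(∅, ∅, ∅)]>
t=14: <S=[-4], E=∅, C=∅, D=∅>
→ final value -4

Answer: -4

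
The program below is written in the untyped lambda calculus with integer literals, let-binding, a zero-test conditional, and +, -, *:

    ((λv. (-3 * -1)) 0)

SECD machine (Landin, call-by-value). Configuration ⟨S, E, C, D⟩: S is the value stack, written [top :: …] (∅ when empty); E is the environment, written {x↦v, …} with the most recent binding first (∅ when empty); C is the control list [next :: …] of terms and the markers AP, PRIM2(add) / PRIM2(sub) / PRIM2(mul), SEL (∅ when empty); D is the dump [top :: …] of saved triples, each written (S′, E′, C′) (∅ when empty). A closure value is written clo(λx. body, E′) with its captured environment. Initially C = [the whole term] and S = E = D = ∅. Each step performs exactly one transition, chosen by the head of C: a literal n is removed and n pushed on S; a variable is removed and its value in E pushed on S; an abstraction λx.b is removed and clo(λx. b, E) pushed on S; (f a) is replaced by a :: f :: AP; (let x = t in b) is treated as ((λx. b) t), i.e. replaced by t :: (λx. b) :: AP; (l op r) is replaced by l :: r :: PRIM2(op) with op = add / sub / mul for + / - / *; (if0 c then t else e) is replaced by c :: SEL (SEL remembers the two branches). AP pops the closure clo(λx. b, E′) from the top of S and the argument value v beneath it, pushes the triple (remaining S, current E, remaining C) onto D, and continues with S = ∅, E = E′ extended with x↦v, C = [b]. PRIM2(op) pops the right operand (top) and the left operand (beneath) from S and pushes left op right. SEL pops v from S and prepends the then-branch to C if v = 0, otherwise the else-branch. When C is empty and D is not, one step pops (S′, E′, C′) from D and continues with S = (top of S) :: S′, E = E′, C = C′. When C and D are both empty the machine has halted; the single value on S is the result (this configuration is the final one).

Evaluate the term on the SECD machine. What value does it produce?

[0] ⟨S=∅; E=∅; C=[((λv. (-3 * -1)) 0)]; D=∅⟩
[1] ⟨S=∅; E=∅; C=[0 :: (λv. (-3 * -1)) :: AP]; D=∅⟩
[2] ⟨S=[0]; E=∅; C=[(λv. (-3 * -1)) :: AP]; D=∅⟩
[3] ⟨S=[clo(λv. (-3 * -1), ∅) :: 0]; E=∅; C=[AP]; D=∅⟩
[4] ⟨S=∅; E={v↦0}; C=[(-3 * -1)]; D=[(∅, ∅, ∅)]⟩
[5] ⟨S=∅; E={v↦0}; C=[-3 :: -1 :: PRIM2(mul)]; D=[(∅, ∅, ∅)]⟩
[6] ⟨S=[-3]; E={v↦0}; C=[-1 :: PRIM2(mul)]; D=[(∅, ∅, ∅)]⟩
[7] ⟨S=[-1 :: -3]; E={v↦0}; C=[PRIM2(mul)]; D=[(∅, ∅, ∅)]⟩
[8] ⟨S=[3]; E={v↦0}; C=∅; D=[(∅, ∅, ∅)]⟩
[9] ⟨S=[3]; E=∅; C=∅; D=∅⟩
→ final value 3

Answer: 3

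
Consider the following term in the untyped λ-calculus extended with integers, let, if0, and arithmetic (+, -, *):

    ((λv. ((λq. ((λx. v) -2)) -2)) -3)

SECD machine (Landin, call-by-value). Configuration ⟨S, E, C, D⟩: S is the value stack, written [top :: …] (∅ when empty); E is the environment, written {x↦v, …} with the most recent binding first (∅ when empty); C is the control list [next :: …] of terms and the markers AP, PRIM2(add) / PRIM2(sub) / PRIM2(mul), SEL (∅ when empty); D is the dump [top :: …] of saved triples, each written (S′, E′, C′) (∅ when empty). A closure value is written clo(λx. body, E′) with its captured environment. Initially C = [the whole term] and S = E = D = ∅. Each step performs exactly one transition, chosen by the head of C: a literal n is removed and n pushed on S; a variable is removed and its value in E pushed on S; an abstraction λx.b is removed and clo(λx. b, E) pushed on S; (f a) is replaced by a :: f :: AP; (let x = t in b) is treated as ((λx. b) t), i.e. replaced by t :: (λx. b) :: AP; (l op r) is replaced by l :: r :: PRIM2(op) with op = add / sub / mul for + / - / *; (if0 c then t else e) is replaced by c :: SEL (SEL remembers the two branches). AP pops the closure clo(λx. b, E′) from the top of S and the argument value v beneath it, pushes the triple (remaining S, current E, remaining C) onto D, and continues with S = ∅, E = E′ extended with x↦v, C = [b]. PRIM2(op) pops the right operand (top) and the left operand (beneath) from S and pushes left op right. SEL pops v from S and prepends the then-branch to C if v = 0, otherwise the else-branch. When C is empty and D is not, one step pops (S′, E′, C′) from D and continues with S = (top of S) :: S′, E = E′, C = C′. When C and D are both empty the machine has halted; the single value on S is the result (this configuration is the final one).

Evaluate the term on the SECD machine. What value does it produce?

step 0: ⟨S=∅; E=∅; C=[((λv. ((λq. ((λx. v) -2)) -2)) -3)]; D=∅⟩
step 1: ⟨S=∅; E=∅; C=[-3 :: (λv. ((λq. ((λx. v) -2)) -2)) :: AP]; D=∅⟩
step 2: ⟨S=[-3]; E=∅; C=[(λv. ((λq. ((λx. v) -2)) -2)) :: AP]; D=∅⟩
step 3: ⟨S=[clo(λv. ((λq. ((λx. v) -2)) -2), ∅) :: -3]; E=∅; C=[AP]; D=∅⟩
step 4: ⟨S=∅; E={v↦-3}; C=[((λq. ((λx. v) -2)) -2)]; D=[(∅, ∅, ∅)]⟩
step 5: ⟨S=∅; E={v↦-3}; C=[-2 :: (λq. ((λx. v) -2)) :: AP]; D=[(∅, ∅, ∅)]⟩
step 6: ⟨S=[-2]; E={v↦-3}; C=[(λq. ((λx. v) -2)) :: AP]; D=[(∅, ∅, ∅)]⟩
step 7: ⟨S=[clo(λq. ((λx. v) -2), {v↦-3}) :: -2]; E={v↦-3}; C=[AP]; D=[(∅, ∅, ∅)]⟩
step 8: ⟨S=∅; E={q↦-2, v↦-3}; C=[((λx. v) -2)]; D=[(∅, {v↦-3}, ∅) :: (∅, ∅, ∅)]⟩
step 9: ⟨S=∅; E={q↦-2, v↦-3}; C=[-2 :: (λx. v) :: AP]; D=[(∅, {v↦-3}, ∅) :: (∅, ∅, ∅)]⟩
step 10: ⟨S=[-2]; E={q↦-2, v↦-3}; C=[(λx. v) :: AP]; D=[(∅, {v↦-3}, ∅) :: (∅, ∅, ∅)]⟩
step 11: ⟨S=[clo(λx. v, {q↦-2, v↦-3}) :: -2]; E={q↦-2, v↦-3}; C=[AP]; D=[(∅, {v↦-3}, ∅) :: (∅, ∅, ∅)]⟩
step 12: ⟨S=∅; E={x↦-2, q↦-2, v↦-3}; C=[v]; D=[(∅, {q↦-2, v↦-3}, ∅) :: (∅, {v↦-3}, ∅) :: (∅, ∅, ∅)]⟩
step 13: ⟨S=[-3]; E={x↦-2, q↦-2, v↦-3}; C=∅; D=[(∅, {q↦-2, v↦-3}, ∅) :: (∅, {v↦-3}, ∅) :: (∅, ∅, ∅)]⟩
step 14: ⟨S=[-3]; E={q↦-2, v↦-3}; C=∅; D=[(∅, {v↦-3}, ∅) :: (∅, ∅, ∅)]⟩
step 15: ⟨S=[-3]; E={v↦-3}; C=∅; D=[(∅, ∅, ∅)]⟩
step 16: ⟨S=[-3]; E=∅; C=∅; D=∅⟩
→ final value -3

Answer: -3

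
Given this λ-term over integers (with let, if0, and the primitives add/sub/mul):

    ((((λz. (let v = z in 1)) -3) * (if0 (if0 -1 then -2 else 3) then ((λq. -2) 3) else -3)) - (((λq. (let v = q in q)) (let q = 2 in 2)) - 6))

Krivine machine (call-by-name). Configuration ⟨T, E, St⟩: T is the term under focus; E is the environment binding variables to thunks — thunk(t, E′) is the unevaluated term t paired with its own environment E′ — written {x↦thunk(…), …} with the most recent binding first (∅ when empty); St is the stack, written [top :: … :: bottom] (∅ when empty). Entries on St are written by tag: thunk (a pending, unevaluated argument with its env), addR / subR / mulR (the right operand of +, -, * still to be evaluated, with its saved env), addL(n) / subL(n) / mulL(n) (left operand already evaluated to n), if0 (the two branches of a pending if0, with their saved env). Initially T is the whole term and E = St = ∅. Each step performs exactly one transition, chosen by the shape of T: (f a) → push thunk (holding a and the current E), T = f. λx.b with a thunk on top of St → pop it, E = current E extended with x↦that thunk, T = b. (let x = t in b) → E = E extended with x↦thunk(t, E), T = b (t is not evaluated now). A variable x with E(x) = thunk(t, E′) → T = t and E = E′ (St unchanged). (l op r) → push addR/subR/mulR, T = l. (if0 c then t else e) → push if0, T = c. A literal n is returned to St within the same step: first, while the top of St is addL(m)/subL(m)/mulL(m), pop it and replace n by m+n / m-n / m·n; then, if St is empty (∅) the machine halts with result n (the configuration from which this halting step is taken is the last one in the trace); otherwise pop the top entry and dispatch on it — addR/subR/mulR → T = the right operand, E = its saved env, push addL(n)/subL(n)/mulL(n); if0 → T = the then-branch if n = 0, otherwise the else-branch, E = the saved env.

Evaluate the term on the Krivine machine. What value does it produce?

[0] ⟨T=((((λz. (let v = z in 1)) -3) * (if0 (if0 -1 then -2 else 3) then ((λq. -2) 3) else -3)) - (((λq. (let v = q in q)) (let q = 2 in 2)) - 6)); E=∅; St=∅⟩
[1] ⟨T=(((λz. (let v = z in 1)) -3) * (if0 (if0 -1 then -2 else 3) then ((λq. -2) 3) else -3)); E=∅; St=[subR]⟩
[2] ⟨T=((λz. (let v = z in 1)) -3); E=∅; St=[mulR :: subR]⟩
[3] ⟨T=(λz. (let v = z in 1)); E=∅; St=[thunk :: mulR :: subR]⟩
[4] ⟨T=(let v = z in 1); E={z↦thunk(-3, ∅)}; St=[mulR :: subR]⟩
[5] ⟨T=1; E={v↦thunk(z, {z↦thunk(-3, ∅)}), z↦thunk(-3, ∅)}; St=[mulR :: subR]⟩
[6] ⟨T=(if0 (if0 -1 then -2 else 3) then ((λq. -2) 3) else -3); E=∅; St=[mulL(1) :: subR]⟩
[7] ⟨T=(if0 -1 then -2 else 3); E=∅; St=[if0 :: mulL(1) :: subR]⟩
[8] ⟨T=-1; E=∅; St=[if0 :: if0 :: mulL(1) :: subR]⟩
[9] ⟨T=3; E=∅; St=[if0 :: mulL(1) :: subR]⟩
[10] ⟨T=-3; E=∅; St=[mulL(1) :: subR]⟩
[11] ⟨T=(((λq. (let v = q in q)) (let q = 2 in 2)) - 6); E=∅; St=[subL(-3)]⟩
[12] ⟨T=((λq. (let v = q in q)) (let q = 2 in 2)); E=∅; St=[subR :: subL(-3)]⟩
[13] ⟨T=(λq. (let v = q in q)); E=∅; St=[thunk :: subR :: subL(-3)]⟩
[14] ⟨T=(let v = q in q); E={q↦thunk((let q = 2 in 2), ∅)}; St=[subR :: subL(-3)]⟩
[15] ⟨T=q; E={v↦thunk(q, {q↦thunk((let q = 2 in 2), ∅)}), q↦thunk((let q = 2 in 2), ∅)}; St=[subR :: subL(-3)]⟩
[16] ⟨T=(let q = 2 in 2); E=∅; St=[subR :: subL(-3)]⟩
[17] ⟨T=2; E={q↦thunk(2, ∅)}; St=[subR :: subL(-3)]⟩
[18] ⟨T=6; E=∅; St=[subL(2) :: subL(-3)]⟩
→ final value 1

Answer: 1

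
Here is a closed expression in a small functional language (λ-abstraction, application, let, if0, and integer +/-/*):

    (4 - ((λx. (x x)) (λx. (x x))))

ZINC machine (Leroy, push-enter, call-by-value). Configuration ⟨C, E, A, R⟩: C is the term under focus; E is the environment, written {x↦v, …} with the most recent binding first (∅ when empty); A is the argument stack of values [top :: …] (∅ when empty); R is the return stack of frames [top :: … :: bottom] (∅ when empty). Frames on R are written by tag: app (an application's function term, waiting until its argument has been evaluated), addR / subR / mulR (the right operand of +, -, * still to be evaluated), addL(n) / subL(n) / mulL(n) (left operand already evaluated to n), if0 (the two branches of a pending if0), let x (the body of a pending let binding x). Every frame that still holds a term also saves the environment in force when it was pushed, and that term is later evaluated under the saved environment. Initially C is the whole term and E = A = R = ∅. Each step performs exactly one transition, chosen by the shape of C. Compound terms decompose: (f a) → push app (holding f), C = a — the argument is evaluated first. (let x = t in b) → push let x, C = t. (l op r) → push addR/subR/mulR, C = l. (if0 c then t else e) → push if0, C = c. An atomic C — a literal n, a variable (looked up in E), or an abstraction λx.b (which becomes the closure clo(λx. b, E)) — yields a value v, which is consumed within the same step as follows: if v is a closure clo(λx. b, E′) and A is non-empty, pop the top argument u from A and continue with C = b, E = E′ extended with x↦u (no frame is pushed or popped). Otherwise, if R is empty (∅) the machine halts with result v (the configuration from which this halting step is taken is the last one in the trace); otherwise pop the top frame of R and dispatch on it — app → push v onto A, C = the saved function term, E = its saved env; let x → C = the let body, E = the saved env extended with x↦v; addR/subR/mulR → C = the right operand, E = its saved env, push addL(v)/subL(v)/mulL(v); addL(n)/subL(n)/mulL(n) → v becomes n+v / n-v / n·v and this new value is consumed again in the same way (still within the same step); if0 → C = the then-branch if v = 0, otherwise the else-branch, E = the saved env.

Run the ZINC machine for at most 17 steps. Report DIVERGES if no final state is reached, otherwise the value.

0. [C=(4 - ((λx. (x x)) (λx. (x x)))) | E=∅ | A=∅ | R=∅]
1. [C=4 | E=∅ | A=∅ | R=[subR]]
2. [C=((λx. (x x)) (λx. (x x))) | E=∅ | A=∅ | R=[subL(4)]]
3. [C=(λx. (x x)) | E=∅ | A=∅ | R=[app :: subL(4)]]
4. [C=(λx. (x x)) | E=∅ | A=[clo(λx. (x x), ∅)] | R=[subL(4)]]
5. [C=(x x) | E={x↦clo(λx. (x x), ∅)} | A=∅ | R=[subL(4)]]
6. [C=x | E={x↦clo(λx. (x x), ∅)} | A=∅ | R=[app :: subL(4)]]
7. [C=x | E={x↦clo(λx. (x x), ∅)} | A=[clo(λx. (x x), ∅)] | R=[subL(4)]]
… configuration repeats with period 3 (steps 5–7 recur indefinitely) …

Answer: DIVERGES (no final state within 17 steps)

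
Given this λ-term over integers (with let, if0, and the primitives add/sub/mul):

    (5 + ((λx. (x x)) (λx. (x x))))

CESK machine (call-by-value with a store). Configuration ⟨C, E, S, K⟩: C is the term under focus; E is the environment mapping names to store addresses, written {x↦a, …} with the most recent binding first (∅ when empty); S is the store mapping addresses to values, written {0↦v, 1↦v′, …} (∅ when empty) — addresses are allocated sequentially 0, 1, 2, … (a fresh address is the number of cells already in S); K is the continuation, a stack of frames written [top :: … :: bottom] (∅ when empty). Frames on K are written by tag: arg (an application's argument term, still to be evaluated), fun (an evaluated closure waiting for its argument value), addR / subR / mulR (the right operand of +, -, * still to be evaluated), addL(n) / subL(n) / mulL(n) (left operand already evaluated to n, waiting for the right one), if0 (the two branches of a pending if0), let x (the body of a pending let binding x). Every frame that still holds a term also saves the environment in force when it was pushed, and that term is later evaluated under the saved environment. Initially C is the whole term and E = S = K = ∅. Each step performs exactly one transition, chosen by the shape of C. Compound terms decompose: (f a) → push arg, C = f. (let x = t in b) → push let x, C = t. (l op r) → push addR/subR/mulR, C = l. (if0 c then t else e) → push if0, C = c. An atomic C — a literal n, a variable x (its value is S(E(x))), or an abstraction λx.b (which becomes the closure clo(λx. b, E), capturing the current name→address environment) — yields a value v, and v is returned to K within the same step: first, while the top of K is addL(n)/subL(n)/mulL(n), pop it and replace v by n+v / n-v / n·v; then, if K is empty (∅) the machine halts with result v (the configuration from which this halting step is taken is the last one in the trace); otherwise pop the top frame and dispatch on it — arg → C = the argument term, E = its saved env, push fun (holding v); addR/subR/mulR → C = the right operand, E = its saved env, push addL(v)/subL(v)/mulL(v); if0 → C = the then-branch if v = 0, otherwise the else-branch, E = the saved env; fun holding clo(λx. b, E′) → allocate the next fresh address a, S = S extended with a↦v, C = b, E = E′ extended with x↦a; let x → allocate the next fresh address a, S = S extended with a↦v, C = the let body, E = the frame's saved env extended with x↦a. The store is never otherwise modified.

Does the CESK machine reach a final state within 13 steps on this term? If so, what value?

Answer: DIVERGES (no final state within 13 steps)

Machine steps:
0. [C=(5 + ((λx. (x x)) (λx. (x x)))) | E=∅ | S=∅ | K=∅]
1. [C=5 | E=∅ | S=∅ | K=[addR]]
2. [C=((λx. (x x)) (λx. (x x))) | E=∅ | S=∅ | K=[addL(5)]]
3. [C=(λx. (x x)) | E=∅ | S=∅ | K=[arg :: addL(5)]]
4. [C=(λx. (x x)) | E=∅ | S=∅ | K=[fun :: addL(5)]]
5. [C=(x x) | E={x↦0} | S={0↦clo(λx. (x x), ∅)} | K=[addL(5)]]
6. [C=x | E={x↦0} | S={0↦clo(λx. (x x), ∅)} | K=[arg :: addL(5)]]
7. [C=x | E={x↦0} | S={0↦clo(λx. (x x), ∅)} | K=[fun :: addL(5)]]
8. [C=(x x) | E={x↦1} | S={0↦clo(λx. (x x), ∅), 1↦clo(λx. (x x), ∅)} | K=[addL(5)]]
9. [C=x | E={x↦1} | S={0↦clo(λx. (x x), ∅), 1↦clo(λx. (x x), ∅)} | K=[arg :: addL(5)]]
10. [C=x | E={x↦1} | S={0↦clo(λx. (x x), ∅), 1↦clo(λx. (x x), ∅)} | K=[fun :: addL(5)]]
11. [C=(x x) | E={x↦2} | S={0↦clo(λx. (x x), ∅), 1↦clo(λx. (x x), ∅), 2↦clo(λx. (x x), ∅)} | K=[addL(5)]]
12. [C=x | E={x↦2} | S={0↦clo(λx. (x x), ∅), 1↦clo(λx. (x x), ∅), 2↦clo(λx. (x x), ∅)} | K=[arg :: addL(5)]]
13. [C=x | E={x↦2} | S={0↦clo(λx. (x x), ∅), 1↦clo(λx. (x x), ∅), 2↦clo(λx. (x x), ∅)} | K=[fun :: addL(5)]]
→ 13 transitions taken and the configuration is still not final: no result within 13 steps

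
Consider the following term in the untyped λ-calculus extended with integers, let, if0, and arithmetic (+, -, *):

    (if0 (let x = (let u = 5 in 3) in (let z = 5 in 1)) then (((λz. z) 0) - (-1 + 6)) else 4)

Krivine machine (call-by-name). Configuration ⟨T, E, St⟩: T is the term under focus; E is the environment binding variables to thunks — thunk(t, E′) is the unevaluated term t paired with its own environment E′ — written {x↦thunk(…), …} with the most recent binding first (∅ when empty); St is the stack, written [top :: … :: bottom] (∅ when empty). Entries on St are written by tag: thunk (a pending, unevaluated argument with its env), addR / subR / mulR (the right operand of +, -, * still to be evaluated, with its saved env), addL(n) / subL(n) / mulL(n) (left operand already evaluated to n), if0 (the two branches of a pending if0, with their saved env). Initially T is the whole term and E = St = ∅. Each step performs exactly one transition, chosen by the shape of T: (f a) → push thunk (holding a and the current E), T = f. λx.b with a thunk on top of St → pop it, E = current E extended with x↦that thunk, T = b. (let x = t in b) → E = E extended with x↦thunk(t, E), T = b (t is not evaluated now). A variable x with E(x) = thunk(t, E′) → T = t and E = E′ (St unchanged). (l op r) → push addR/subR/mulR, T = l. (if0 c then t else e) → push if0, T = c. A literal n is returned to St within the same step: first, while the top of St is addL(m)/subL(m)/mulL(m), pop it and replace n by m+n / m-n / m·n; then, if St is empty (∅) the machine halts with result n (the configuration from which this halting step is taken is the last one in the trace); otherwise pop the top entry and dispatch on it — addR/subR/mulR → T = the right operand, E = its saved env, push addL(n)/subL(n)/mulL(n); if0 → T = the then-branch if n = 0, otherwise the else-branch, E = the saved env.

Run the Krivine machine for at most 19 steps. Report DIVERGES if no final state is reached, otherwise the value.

0. [T=(if0 (let x = (let u = 5 in 3) in (let z = 5 in 1)) then (((λz. z) 0) - (-1 + 6)) else 4) | E=∅ | St=∅]
1. [T=(let x = (let u = 5 in 3) in (let z = 5 in 1)) | E=∅ | St=[if0]]
2. [T=(let z = 5 in 1) | E={x↦thunk((let u = 5 in 3), ∅)} | St=[if0]]
3. [T=1 | E={z↦thunk(5, {x↦thunk((let u = 5 in 3), ∅)}), x↦thunk((let u = 5 in 3), ∅)} | St=[if0]]
4. [T=4 | E=∅ | St=∅]
→ final value 4

Answer: 4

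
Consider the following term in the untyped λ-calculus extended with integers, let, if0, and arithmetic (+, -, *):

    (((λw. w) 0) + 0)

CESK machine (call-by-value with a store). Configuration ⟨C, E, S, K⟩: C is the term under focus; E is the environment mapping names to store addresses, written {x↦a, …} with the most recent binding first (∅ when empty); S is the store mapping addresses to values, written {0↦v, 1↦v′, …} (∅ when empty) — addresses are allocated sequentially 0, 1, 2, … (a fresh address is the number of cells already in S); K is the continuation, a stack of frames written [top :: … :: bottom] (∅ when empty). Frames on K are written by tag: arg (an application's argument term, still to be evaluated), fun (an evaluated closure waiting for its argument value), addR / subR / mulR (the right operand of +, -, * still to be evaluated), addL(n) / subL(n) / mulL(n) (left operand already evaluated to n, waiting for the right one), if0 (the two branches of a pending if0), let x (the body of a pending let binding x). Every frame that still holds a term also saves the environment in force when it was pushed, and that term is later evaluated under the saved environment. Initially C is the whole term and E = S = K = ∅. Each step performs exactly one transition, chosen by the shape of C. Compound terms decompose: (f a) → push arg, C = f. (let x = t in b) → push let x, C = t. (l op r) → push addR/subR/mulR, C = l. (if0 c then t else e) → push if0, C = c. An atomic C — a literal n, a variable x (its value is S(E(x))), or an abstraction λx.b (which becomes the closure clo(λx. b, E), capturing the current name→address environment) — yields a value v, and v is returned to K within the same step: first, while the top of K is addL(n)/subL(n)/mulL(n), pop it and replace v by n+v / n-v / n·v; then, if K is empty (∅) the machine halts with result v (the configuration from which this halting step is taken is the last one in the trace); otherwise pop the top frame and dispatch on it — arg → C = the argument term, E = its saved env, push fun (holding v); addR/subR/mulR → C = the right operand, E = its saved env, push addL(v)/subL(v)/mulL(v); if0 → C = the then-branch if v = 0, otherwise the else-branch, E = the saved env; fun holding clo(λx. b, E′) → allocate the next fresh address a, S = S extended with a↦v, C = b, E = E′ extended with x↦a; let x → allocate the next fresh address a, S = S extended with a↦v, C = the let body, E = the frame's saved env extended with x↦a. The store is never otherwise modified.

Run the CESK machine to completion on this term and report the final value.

Answer: 0

Machine steps:
t=0: <C=(((λw. w) 0) + 0), E=∅, S=∅, K=∅>
t=1: <C=((λw. w) 0), E=∅, S=∅, K=[addR]>
t=2: <C=(λw. w), E=∅, S=∅, K=[arg :: addR]>
t=3: <C=0, E=∅, S=∅, K=[fun :: addR]>
t=4: <C=w, E={w↦0}, S={0↦0}, K=[addR]>
t=5: <C=0, E=∅, S={0↦0}, K=[addL(0)]>
→ final value 0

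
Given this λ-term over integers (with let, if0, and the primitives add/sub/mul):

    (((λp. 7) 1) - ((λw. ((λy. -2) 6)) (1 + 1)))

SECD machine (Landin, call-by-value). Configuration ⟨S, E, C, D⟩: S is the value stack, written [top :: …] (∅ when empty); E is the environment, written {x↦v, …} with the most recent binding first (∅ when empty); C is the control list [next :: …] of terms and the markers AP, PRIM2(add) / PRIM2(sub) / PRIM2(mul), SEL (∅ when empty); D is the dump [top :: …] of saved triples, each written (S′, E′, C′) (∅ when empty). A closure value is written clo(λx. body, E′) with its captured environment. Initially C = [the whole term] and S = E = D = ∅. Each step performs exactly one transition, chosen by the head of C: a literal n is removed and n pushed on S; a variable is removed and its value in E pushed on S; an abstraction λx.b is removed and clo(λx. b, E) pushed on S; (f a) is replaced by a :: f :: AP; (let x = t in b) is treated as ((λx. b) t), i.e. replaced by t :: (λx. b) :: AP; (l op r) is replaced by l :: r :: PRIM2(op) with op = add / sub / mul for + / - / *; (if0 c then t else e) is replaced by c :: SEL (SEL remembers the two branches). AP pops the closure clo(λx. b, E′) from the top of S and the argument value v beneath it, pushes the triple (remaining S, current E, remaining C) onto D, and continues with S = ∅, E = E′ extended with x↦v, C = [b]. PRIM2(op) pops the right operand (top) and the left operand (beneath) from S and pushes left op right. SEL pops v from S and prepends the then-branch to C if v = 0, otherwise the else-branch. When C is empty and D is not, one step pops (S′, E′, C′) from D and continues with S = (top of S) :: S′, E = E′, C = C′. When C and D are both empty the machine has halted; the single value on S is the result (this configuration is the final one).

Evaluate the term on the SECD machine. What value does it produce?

Answer: 9

Derivation:
t=0: <S=∅, E=∅, C=[(((λp. 7) 1) - ((λw. ((λy. -2) 6)) (1 + 1)))], D=∅>
t=1: <S=∅, E=∅, C=[((λp. 7) 1) :: ((λw. ((λy. -2) 6)) (1 + 1)) :: PRIM2(sub)], D=∅>
t=2: <S=∅, E=∅, C=[1 :: (λp. 7) :: AP :: ((λw. ((λy. -2) 6)) (1 + 1)) :: PRIM2(sub)], D=∅>
t=3: <S=[1], E=∅, C=[(λp. 7) :: AP :: ((λw. ((λy. -2) 6)) (1 + 1)) :: PRIM2(sub)], D=∅>
t=4: <S=[clo(λp. 7, ∅) :: 1], E=∅, C=[AP :: ((λw. ((λy. -2) 6)) (1 + 1)) :: PRIM2(sub)], D=∅>
t=5: <S=∅, E={p↦1}, C=[7], D=[(∅, ∅, [((λw. ((λy. -2) 6)) (1 + 1)) :: PRIM2(sub)])]>
t=6: <S=[7], E={p↦1}, C=∅, D=[(∅, ∅, [((λw. ((λy. -2) 6)) (1 + 1)) :: PRIM2(sub)])]>
t=7: <S=[7], E=∅, C=[((λw. ((λy. -2) 6)) (1 + 1)) :: PRIM2(sub)], D=∅>
t=8: <S=[7], E=∅, C=[(1 + 1) :: (λw. ((λy. -2) 6)) :: AP :: PRIM2(sub)], D=∅>
t=9: <S=[7], E=∅, C=[1 :: 1 :: PRIM2(add) :: (λw. ((λy. -2) 6)) :: AP :: PRIM2(sub)], D=∅>
t=10: <S=[1 :: 7], E=∅, C=[1 :: PRIM2(add) :: (λw. ((λy. -2) 6)) :: AP :: PRIM2(sub)], D=∅>
t=11: <S=[1 :: 1 :: 7], E=∅, C=[PRIM2(add) :: (λw. ((λy. -2) 6)) :: AP :: PRIM2(sub)], D=∅>
t=12: <S=[2 :: 7], E=∅, C=[(λw. ((λy. -2) 6)) :: AP :: PRIM2(sub)], D=∅>
t=13: <S=[clo(λw. ((λy. -2) 6), ∅) :: 2 :: 7], E=∅, C=[AP :: PRIM2(sub)], D=∅>
t=14: <S=∅, E={w↦2}, C=[((λy. -2) 6)], D=[([7], ∅, [PRIM2(sub)])]>
t=15: <S=∅, E={w↦2}, C=[6 :: (λy. -2) :: AP], D=[([7], ∅, [PRIM2(sub)])]>
t=16: <S=[6], E={w↦2}, C=[(λy. -2) :: AP], D=[([7], ∅, [PRIM2(sub)])]>
t=17: <S=[clo(λy. -2, {w↦2}) :: 6], E={w↦2}, C=[AP], D=[([7], ∅, [PRIM2(sub)])]>
t=18: <S=∅, E={y↦6, w↦2}, C=[-2], D=[(∅, {w↦2}, ∅) :: ([7], ∅, [PRIM2(sub)])]>
t=19: <S=[-2], E={y↦6, w↦2}, C=∅, D=[(∅, {w↦2}, ∅) :: ([7], ∅, [PRIM2(sub)])]>
t=20: <S=[-2], E={w↦2}, C=∅, D=[([7], ∅, [PRIM2(sub)])]>
t=21: <S=[-2 :: 7], E=∅, C=[PRIM2(sub)], D=∅>
t=22: <S=[9], E=∅, C=∅, D=∅>
→ final value 9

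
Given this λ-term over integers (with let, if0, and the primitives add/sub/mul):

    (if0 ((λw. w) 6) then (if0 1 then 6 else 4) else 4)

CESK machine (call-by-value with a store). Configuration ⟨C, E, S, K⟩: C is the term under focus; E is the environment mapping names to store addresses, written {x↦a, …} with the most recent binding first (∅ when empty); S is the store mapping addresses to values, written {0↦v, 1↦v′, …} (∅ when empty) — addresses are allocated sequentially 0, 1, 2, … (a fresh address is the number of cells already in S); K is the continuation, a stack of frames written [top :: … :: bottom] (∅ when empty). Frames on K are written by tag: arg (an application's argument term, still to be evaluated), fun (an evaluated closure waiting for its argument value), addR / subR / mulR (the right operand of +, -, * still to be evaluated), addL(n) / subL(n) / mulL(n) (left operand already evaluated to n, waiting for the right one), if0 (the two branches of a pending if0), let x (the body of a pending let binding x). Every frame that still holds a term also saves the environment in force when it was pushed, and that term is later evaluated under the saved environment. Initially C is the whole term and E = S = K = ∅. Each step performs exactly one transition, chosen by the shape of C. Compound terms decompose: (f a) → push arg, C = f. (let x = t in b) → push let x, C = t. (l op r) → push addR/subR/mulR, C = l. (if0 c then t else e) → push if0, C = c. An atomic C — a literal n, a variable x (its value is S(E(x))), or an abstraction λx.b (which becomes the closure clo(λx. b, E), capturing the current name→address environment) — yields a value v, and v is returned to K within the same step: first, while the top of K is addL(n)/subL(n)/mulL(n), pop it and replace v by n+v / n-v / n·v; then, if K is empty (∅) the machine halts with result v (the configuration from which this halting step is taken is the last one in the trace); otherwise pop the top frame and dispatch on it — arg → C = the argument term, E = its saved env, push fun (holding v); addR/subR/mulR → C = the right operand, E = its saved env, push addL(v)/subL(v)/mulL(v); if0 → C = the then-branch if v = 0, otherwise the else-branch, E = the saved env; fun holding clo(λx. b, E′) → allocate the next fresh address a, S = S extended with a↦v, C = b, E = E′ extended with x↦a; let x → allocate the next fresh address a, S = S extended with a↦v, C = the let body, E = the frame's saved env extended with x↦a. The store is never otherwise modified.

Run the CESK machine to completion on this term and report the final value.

Answer: 4

Derivation:
step 0: [C=(if0 ((λw. w) 6) then (if0 1 then 6 else 4) else 4) | E=∅ | S=∅ | K=∅]
step 1: [C=((λw. w) 6) | E=∅ | S=∅ | K=[if0]]
step 2: [C=(λw. w) | E=∅ | S=∅ | K=[arg :: if0]]
step 3: [C=6 | E=∅ | S=∅ | K=[fun :: if0]]
step 4: [C=w | E={w↦0} | S={0↦6} | K=[if0]]
step 5: [C=4 | E=∅ | S={0↦6} | K=∅]
→ final value 4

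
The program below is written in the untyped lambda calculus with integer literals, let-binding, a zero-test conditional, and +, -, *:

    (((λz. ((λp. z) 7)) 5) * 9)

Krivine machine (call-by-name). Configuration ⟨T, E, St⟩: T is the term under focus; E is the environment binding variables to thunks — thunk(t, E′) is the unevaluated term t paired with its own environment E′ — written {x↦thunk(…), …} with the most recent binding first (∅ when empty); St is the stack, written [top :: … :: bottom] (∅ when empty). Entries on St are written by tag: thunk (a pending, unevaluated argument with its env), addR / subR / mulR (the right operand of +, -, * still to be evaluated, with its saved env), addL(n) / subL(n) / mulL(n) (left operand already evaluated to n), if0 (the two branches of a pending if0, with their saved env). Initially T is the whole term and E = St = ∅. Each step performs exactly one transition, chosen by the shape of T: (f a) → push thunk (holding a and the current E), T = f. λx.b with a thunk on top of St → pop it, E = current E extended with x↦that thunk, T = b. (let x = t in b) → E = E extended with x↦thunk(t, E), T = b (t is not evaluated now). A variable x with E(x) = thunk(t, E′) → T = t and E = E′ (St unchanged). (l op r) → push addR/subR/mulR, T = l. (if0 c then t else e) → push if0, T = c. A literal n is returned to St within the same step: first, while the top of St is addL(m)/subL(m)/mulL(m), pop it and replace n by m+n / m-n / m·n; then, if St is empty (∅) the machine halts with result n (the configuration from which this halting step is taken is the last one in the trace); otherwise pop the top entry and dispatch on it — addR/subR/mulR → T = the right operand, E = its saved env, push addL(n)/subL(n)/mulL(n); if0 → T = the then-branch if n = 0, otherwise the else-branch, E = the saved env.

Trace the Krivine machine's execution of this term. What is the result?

0. <T=(((λz. ((λp. z) 7)) 5) * 9), E=∅, St=∅>
1. <T=((λz. ((λp. z) 7)) 5), E=∅, St=[mulR]>
2. <T=(λz. ((λp. z) 7)), E=∅, St=[thunk :: mulR]>
3. <T=((λp. z) 7), E={z↦thunk(5, ∅)}, St=[mulR]>
4. <T=(λp. z), E={z↦thunk(5, ∅)}, St=[thunk :: mulR]>
5. <T=z, E={p↦thunk(7, {z↦thunk(5, ∅)}), z↦thunk(5, ∅)}, St=[mulR]>
6. <T=5, E=∅, St=[mulR]>
7. <T=9, E=∅, St=[mulL(5)]>
→ final value 45

Answer: 45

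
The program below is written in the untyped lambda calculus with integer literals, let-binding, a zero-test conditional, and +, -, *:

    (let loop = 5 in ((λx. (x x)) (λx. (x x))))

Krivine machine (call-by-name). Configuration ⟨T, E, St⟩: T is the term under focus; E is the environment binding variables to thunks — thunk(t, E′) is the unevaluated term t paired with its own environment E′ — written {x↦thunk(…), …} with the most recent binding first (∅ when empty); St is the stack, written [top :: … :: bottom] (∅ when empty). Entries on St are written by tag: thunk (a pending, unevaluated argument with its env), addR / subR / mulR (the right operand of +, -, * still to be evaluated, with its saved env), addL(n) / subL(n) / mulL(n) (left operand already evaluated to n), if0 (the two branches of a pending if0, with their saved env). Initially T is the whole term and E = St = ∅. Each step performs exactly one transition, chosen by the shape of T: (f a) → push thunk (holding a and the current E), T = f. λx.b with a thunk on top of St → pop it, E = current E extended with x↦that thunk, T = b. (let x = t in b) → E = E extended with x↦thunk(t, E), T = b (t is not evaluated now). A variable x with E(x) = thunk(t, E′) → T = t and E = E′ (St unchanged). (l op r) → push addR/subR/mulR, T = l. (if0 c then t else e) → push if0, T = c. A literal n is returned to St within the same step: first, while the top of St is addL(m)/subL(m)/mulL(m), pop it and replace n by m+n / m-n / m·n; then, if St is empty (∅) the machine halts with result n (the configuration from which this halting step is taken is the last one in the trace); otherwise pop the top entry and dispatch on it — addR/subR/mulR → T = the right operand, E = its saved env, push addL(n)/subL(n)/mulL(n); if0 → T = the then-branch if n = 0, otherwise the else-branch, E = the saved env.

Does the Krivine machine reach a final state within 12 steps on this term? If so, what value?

Answer: DIVERGES (no final state within 12 steps)

Derivation:
[0] [T=(let loop = 5 in ((λx. (x x)) (λx. (x x)))) | E=∅ | St=∅]
[1] [T=((λx. (x x)) (λx. (x x))) | E={loop↦thunk(5, ∅)} | St=∅]
[2] [T=(λx. (x x)) | E={loop↦thunk(5, ∅)} | St=[thunk]]
[3] [T=(x x) | E={x↦thunk((λx. (x x)), {loop↦thunk(5, ∅)}), loop↦thunk(5, ∅)} | St=∅]
[4] [T=x | E={x↦thunk((λx. (x x)), {loop↦thunk(5, ∅)}), loop↦thunk(5, ∅)} | St=[thunk]]
[5] [T=(λx. (x x)) | E={loop↦thunk(5, ∅)} | St=[thunk]]
[6] [T=(x x) | E={x↦thunk(x, {x↦thunk((λx. (x x)), {loop↦thunk(5, ∅)}), loop↦thunk(5, ∅)}), loop↦thunk(5, ∅)} | St=∅]
[7] [T=x | E={x↦thunk(x, {x↦thunk((λx. (x x)), {loop↦thunk(5, ∅)}), loop↦thunk(5, ∅)}), loop↦thunk(5, ∅)} | St=[thunk]]
[8] [T=x | E={x↦thunk((λx. (x x)), {loop↦thunk(5, ∅)}), loop↦thunk(5, ∅)} | St=[thunk]]
[9] [T=(λx. (x x)) | E={loop↦thunk(5, ∅)} | St=[thunk]]
[10] [T=(x x) | E={x↦thunk(x, {x↦thunk(x, {x↦thunk((λx. (x x)), {loop↦thunk(5, ∅)}), loop↦thunk(5, ∅)}), loop↦thunk(5, ∅)}), loop↦thunk(5, ∅)} | St=∅]
[11] [T=x | E={x↦thunk(x, {x↦thunk(x, {x↦thunk((λx. (x x)), {loop↦thunk(5, ∅)}), loop↦thunk(5, ∅)}), loop↦thunk(5, ∅)}), loop↦thunk(5, ∅)} | St=[thunk]]
[12] [T=x | E={x↦thunk(x, {x↦thunk((λx. (x x)), {loop↦thunk(5, ∅)}), loop↦thunk(5, ∅)}), loop↦thunk(5, ∅)} | St=[thunk]]
→ 12 transitions taken and the configuration is still not final: no result within 12 steps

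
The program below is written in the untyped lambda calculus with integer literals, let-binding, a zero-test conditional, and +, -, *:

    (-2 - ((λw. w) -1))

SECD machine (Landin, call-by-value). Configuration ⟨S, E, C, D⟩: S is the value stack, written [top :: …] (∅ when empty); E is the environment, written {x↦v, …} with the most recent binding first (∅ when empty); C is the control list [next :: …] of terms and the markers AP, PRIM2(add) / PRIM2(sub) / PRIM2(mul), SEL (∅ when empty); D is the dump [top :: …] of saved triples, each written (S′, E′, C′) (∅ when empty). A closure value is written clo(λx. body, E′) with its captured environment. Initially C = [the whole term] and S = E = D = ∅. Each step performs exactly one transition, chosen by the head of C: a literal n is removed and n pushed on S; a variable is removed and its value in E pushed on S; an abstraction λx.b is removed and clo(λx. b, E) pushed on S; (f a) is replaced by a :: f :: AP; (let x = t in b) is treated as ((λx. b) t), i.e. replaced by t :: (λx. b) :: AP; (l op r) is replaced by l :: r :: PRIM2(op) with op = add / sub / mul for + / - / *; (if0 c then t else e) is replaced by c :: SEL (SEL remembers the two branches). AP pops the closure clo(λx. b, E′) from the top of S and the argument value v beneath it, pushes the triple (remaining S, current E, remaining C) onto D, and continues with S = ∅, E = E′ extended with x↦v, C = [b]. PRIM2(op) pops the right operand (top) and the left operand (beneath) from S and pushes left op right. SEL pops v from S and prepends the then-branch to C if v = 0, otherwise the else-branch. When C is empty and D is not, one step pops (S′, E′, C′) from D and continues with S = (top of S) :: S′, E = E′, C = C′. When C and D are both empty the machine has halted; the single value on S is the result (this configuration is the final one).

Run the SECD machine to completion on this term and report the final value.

Answer: -1

Derivation:
t=0: ⟨S=∅; E=∅; C=[(-2 - ((λw. w) -1))]; D=∅⟩
t=1: ⟨S=∅; E=∅; C=[-2 :: ((λw. w) -1) :: PRIM2(sub)]; D=∅⟩
t=2: ⟨S=[-2]; E=∅; C=[((λw. w) -1) :: PRIM2(sub)]; D=∅⟩
t=3: ⟨S=[-2]; E=∅; C=[-1 :: (λw. w) :: AP :: PRIM2(sub)]; D=∅⟩
t=4: ⟨S=[-1 :: -2]; E=∅; C=[(λw. w) :: AP :: PRIM2(sub)]; D=∅⟩
t=5: ⟨S=[clo(λw. w, ∅) :: -1 :: -2]; E=∅; C=[AP :: PRIM2(sub)]; D=∅⟩
t=6: ⟨S=∅; E={w↦-1}; C=[w]; D=[([-2], ∅, [PRIM2(sub)])]⟩
t=7: ⟨S=[-1]; E={w↦-1}; C=∅; D=[([-2], ∅, [PRIM2(sub)])]⟩
t=8: ⟨S=[-1 :: -2]; E=∅; C=[PRIM2(sub)]; D=∅⟩
t=9: ⟨S=[-1]; E=∅; C=∅; D=∅⟩
→ final value -1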